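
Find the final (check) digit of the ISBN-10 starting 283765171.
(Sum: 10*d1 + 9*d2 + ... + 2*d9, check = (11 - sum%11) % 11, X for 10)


Weighted sum: 253
253 mod 11 = 0

Check digit: 0


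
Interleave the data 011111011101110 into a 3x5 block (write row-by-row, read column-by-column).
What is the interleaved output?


Matrix:
  01111
  10111
  01110
Read columns: 010101111111110

010101111111110


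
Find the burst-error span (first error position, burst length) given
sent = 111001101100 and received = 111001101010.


XOR: 000000000110

Burst at position 9, length 2


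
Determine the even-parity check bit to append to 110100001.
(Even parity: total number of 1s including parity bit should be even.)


Number of 1s in data: 4
Parity bit: 0

0


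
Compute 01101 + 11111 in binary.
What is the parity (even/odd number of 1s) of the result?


01101 = 13
11111 = 31
Sum = 44 = 101100
1s count = 3

odd parity (3 ones in 101100)


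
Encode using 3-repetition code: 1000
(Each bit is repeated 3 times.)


Each bit -> 3 copies

111000000000


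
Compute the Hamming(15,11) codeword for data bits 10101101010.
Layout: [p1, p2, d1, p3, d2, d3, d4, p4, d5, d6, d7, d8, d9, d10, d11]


Parity bits: p1=0, p2=0, p3=1, p4=0

001101001101010


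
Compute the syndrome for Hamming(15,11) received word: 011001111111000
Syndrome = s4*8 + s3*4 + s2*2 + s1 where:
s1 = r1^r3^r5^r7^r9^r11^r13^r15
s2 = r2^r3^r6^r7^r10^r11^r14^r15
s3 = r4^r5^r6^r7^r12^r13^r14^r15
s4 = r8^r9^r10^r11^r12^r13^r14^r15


s1=0, s2=0, s3=1, s4=1

Syndrome = 12 (error at position 12)


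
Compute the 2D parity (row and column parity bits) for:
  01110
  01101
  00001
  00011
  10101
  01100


Row parities: 111010
Column parities: 11000

Row P: 111010, Col P: 11000, Corner: 0


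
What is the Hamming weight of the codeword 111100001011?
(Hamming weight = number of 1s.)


Counting 1s in 111100001011

7


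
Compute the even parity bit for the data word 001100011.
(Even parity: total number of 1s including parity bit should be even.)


Number of 1s in data: 4
Parity bit: 0

0


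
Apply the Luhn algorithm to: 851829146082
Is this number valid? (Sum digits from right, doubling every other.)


Luhn sum = 53
53 mod 10 = 3

Invalid (Luhn sum mod 10 = 3)


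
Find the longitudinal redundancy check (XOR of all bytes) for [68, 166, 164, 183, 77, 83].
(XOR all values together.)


XOR chain: 68 ^ 166 ^ 164 ^ 183 ^ 77 ^ 83 = 239

239


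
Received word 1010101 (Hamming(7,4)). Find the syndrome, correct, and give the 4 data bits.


Syndrome = 0: no error detected

Data: 1101 (no errors)


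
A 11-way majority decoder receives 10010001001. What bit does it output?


Ones: 4 out of 11
Threshold: 6

0 (4/11 voted 1)


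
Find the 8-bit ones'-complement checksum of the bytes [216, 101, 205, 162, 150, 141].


Sum = 975 mod 256 = 207
Complement = 48

48


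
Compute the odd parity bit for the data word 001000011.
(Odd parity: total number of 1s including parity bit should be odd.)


Number of 1s in data: 3
Parity bit: 0

0


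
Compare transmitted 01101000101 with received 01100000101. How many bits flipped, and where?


XOR: 00001000000

1 error(s) at position(s): 4


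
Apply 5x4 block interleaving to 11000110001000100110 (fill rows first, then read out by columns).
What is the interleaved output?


Matrix:
  1100
  0110
  0010
  0010
  0110
Read columns: 10000110010111100000

10000110010111100000


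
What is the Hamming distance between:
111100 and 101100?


XOR: 010000
Count of 1s: 1

1


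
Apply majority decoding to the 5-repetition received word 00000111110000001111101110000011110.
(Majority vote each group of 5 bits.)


Groups: 00000, 11111, 00000, 01111, 10111, 00000, 11110
Majority votes: 0101101

0101101


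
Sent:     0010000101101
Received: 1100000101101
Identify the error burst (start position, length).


XOR: 1110000000000

Burst at position 0, length 3


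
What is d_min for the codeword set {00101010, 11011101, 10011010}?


Comparing all pairs, minimum distance: 3
Can detect 2 errors, correct 1 errors

3


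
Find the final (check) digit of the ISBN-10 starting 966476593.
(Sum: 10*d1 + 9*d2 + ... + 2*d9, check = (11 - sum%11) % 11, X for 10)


Weighted sum: 345
345 mod 11 = 4

Check digit: 7


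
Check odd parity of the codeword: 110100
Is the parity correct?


Number of 1s: 3

Yes, parity is correct (3 ones)


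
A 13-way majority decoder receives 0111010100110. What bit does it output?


Ones: 7 out of 13
Threshold: 7

1 (7/13 voted 1)


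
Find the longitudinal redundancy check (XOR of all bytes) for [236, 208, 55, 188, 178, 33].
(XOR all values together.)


XOR chain: 236 ^ 208 ^ 55 ^ 188 ^ 178 ^ 33 = 36

36


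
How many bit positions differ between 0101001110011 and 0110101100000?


XOR: 0011100010011
Count of 1s: 6

6


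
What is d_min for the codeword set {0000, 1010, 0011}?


Comparing all pairs, minimum distance: 2
Can detect 1 errors, correct 0 errors

2


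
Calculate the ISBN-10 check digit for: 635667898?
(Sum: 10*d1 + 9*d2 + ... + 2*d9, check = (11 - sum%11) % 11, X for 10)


Weighted sum: 315
315 mod 11 = 7

Check digit: 4


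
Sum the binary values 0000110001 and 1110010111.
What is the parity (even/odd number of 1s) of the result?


0000110001 = 49
1110010111 = 919
Sum = 968 = 1111001000
1s count = 5

odd parity (5 ones in 1111001000)


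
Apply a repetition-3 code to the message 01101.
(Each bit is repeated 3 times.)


Each bit -> 3 copies

000111111000111


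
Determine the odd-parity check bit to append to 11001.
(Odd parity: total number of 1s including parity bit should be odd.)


Number of 1s in data: 3
Parity bit: 0

0


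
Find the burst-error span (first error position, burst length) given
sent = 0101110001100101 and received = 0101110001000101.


XOR: 0000000000100000

Burst at position 10, length 1


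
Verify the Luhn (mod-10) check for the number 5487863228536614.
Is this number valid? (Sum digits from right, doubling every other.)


Luhn sum = 71
71 mod 10 = 1

Invalid (Luhn sum mod 10 = 1)


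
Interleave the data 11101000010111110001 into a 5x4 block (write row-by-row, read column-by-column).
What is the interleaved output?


Matrix:
  1110
  1000
  0101
  1111
  0001
Read columns: 11010101101001000111

11010101101001000111


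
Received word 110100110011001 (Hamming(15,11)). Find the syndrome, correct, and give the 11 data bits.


Syndrome = 0: no error detected

Data: 00010011001 (no errors)


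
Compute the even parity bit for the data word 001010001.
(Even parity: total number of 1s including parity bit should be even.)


Number of 1s in data: 3
Parity bit: 1

1


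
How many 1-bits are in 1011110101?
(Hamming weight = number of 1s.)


Counting 1s in 1011110101

7


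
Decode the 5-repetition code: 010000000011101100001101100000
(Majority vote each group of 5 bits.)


Groups: 01000, 00000, 11101, 10000, 11011, 00000
Majority votes: 001010

001010


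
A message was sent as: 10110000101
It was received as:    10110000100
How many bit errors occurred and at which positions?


XOR: 00000000001

1 error(s) at position(s): 10


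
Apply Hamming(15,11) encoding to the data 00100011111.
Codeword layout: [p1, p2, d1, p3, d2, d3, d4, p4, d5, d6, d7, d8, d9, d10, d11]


Parity bits: p1=1, p2=0, p3=1, p4=1

100101010011111


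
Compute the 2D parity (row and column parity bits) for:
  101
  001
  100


Row parities: 011
Column parities: 000

Row P: 011, Col P: 000, Corner: 0


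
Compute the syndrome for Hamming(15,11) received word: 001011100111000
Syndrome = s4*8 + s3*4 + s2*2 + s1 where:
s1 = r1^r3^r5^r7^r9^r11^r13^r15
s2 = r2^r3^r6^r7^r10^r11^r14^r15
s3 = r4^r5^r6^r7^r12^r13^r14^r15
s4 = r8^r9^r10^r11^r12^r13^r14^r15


s1=0, s2=1, s3=0, s4=1

Syndrome = 10 (error at position 10)


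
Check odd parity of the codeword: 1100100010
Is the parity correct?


Number of 1s: 4

No, parity error (4 ones)


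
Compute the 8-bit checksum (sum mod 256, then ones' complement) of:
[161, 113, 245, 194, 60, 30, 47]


Sum = 850 mod 256 = 82
Complement = 173

173


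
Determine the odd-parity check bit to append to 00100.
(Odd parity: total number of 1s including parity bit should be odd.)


Number of 1s in data: 1
Parity bit: 0

0


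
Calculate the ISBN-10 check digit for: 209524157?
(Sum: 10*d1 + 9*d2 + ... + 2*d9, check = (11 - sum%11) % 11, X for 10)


Weighted sum: 192
192 mod 11 = 5

Check digit: 6


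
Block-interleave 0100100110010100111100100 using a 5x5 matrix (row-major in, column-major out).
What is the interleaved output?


Matrix:
  01001
  00110
  01010
  01111
  00100
Read columns: 0000010110010110111010010

0000010110010110111010010


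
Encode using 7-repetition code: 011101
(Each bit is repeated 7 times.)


Each bit -> 7 copies

000000011111111111111111111100000001111111


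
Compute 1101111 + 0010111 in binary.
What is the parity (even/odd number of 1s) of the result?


1101111 = 111
0010111 = 23
Sum = 134 = 10000110
1s count = 3

odd parity (3 ones in 10000110)


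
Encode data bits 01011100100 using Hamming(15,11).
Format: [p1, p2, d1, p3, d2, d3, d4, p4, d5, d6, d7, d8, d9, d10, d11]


Parity bits: p1=0, p2=0, p3=1, p4=1

000110111100100


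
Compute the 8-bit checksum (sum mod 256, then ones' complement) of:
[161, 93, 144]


Sum = 398 mod 256 = 142
Complement = 113

113


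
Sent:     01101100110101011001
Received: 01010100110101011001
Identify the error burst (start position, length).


XOR: 00111000000000000000

Burst at position 2, length 3


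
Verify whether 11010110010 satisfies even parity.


Number of 1s: 6

Yes, parity is correct (6 ones)


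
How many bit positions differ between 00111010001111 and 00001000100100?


XOR: 00110010101011
Count of 1s: 7

7


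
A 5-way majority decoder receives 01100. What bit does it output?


Ones: 2 out of 5
Threshold: 3

0 (2/5 voted 1)


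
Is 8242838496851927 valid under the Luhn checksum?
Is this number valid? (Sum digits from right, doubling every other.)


Luhn sum = 89
89 mod 10 = 9

Invalid (Luhn sum mod 10 = 9)


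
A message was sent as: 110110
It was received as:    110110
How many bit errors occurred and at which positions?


XOR: 000000

0 errors (received matches sent)


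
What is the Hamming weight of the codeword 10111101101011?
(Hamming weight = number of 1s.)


Counting 1s in 10111101101011

10


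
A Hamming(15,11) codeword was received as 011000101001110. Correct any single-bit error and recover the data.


Syndrome = 0: no error detected

Data: 10011001110 (no errors)


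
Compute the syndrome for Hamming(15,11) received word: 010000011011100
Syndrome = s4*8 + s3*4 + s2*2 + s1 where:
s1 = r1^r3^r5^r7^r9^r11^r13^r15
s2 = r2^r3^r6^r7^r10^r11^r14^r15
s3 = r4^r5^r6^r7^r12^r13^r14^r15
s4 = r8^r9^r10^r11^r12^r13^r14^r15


s1=1, s2=0, s3=0, s4=1

Syndrome = 9 (error at position 9)


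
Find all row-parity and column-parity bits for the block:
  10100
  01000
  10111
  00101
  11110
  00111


Row parities: 010001
Column parities: 10111

Row P: 010001, Col P: 10111, Corner: 0


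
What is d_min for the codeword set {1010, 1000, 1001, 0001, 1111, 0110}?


Comparing all pairs, minimum distance: 1
Can detect 0 errors, correct 0 errors

1


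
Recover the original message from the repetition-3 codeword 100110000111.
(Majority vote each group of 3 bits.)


Groups: 100, 110, 000, 111
Majority votes: 0101

0101


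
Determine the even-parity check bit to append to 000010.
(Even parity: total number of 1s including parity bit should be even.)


Number of 1s in data: 1
Parity bit: 1

1


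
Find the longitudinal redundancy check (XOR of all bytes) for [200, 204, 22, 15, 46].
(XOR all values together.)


XOR chain: 200 ^ 204 ^ 22 ^ 15 ^ 46 = 51

51


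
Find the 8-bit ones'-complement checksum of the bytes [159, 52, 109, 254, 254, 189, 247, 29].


Sum = 1293 mod 256 = 13
Complement = 242

242


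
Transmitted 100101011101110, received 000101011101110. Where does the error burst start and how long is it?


XOR: 100000000000000

Burst at position 0, length 1


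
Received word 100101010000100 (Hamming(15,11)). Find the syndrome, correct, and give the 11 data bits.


Syndrome = 6: error at position 6

Data: 00000000100 (corrected bit 6)


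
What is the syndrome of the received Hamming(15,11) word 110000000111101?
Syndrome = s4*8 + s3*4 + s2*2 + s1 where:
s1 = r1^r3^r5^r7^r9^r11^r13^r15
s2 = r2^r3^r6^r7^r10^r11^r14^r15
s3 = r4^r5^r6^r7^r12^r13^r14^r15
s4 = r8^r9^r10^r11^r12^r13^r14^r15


s1=0, s2=0, s3=1, s4=1

Syndrome = 12 (error at position 12)


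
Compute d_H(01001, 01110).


XOR: 00111
Count of 1s: 3

3


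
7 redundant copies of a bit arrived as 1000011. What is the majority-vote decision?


Ones: 3 out of 7
Threshold: 4

0 (3/7 voted 1)


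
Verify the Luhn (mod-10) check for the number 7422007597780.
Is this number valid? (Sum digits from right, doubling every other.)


Luhn sum = 57
57 mod 10 = 7

Invalid (Luhn sum mod 10 = 7)


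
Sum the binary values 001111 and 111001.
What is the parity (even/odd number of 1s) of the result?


001111 = 15
111001 = 57
Sum = 72 = 1001000
1s count = 2

even parity (2 ones in 1001000)


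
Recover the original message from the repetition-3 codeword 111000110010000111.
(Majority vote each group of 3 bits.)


Groups: 111, 000, 110, 010, 000, 111
Majority votes: 101001

101001


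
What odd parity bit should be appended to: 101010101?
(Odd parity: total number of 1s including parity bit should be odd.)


Number of 1s in data: 5
Parity bit: 0

0


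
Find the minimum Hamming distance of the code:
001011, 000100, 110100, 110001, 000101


Comparing all pairs, minimum distance: 1
Can detect 0 errors, correct 0 errors

1


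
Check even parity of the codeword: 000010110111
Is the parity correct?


Number of 1s: 6

Yes, parity is correct (6 ones)


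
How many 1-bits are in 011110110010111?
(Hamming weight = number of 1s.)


Counting 1s in 011110110010111

10


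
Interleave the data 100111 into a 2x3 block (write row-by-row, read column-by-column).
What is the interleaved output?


Matrix:
  100
  111
Read columns: 110101

110101


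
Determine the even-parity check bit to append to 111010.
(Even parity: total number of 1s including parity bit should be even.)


Number of 1s in data: 4
Parity bit: 0

0


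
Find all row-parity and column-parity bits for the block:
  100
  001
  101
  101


Row parities: 1100
Column parities: 101

Row P: 1100, Col P: 101, Corner: 0


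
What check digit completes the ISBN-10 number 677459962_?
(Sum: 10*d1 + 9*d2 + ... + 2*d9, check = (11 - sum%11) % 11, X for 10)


Weighted sum: 340
340 mod 11 = 10

Check digit: 1


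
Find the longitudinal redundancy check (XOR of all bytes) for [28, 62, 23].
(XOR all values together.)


XOR chain: 28 ^ 62 ^ 23 = 53

53


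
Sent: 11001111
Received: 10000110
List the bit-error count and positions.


XOR: 01001001

3 error(s) at position(s): 1, 4, 7


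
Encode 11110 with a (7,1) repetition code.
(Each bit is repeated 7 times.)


Each bit -> 7 copies

11111111111111111111111111110000000


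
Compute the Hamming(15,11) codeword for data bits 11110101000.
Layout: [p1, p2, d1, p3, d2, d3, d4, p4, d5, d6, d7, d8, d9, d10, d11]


Parity bits: p1=1, p2=0, p3=0, p4=0

101011100101000


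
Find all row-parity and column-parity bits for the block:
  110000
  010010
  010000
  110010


Row parities: 0011
Column parities: 000000

Row P: 0011, Col P: 000000, Corner: 0


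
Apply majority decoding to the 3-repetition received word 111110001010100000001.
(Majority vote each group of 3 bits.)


Groups: 111, 110, 001, 010, 100, 000, 001
Majority votes: 1100000

1100000


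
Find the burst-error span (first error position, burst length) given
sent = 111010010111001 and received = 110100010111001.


XOR: 001110000000000

Burst at position 2, length 3


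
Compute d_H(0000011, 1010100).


XOR: 1010111
Count of 1s: 5

5


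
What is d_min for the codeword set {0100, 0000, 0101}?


Comparing all pairs, minimum distance: 1
Can detect 0 errors, correct 0 errors

1


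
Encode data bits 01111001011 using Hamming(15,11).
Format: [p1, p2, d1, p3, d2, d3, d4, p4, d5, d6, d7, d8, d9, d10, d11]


Parity bits: p1=0, p2=0, p3=0, p4=0

000011101001011


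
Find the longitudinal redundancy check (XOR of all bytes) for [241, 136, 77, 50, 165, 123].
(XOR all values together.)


XOR chain: 241 ^ 136 ^ 77 ^ 50 ^ 165 ^ 123 = 216

216


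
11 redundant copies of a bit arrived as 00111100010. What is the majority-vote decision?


Ones: 5 out of 11
Threshold: 6

0 (5/11 voted 1)


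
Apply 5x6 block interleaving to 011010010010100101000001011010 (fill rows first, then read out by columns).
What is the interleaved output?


Matrix:
  011010
  010010
  100101
  000001
  011010
Read columns: 001001100110001001001100100110

001001100110001001001100100110


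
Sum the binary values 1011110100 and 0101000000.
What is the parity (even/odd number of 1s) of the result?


1011110100 = 756
0101000000 = 320
Sum = 1076 = 10000110100
1s count = 4

even parity (4 ones in 10000110100)


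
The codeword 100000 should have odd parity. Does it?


Number of 1s: 1

Yes, parity is correct (1 ones)


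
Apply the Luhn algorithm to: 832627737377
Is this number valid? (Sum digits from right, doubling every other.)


Luhn sum = 59
59 mod 10 = 9

Invalid (Luhn sum mod 10 = 9)


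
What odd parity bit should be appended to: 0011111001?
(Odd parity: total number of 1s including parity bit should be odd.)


Number of 1s in data: 6
Parity bit: 1

1


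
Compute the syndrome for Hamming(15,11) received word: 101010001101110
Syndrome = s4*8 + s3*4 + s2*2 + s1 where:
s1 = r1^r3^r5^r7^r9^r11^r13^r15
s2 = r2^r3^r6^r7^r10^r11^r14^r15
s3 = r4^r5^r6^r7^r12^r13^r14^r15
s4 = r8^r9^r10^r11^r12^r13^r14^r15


s1=1, s2=1, s3=0, s4=1

Syndrome = 11 (error at position 11)


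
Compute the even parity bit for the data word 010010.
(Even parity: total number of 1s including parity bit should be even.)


Number of 1s in data: 2
Parity bit: 0

0


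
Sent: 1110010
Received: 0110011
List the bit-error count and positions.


XOR: 1000001

2 error(s) at position(s): 0, 6


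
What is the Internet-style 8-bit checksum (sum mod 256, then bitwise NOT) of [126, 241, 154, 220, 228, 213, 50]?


Sum = 1232 mod 256 = 208
Complement = 47

47


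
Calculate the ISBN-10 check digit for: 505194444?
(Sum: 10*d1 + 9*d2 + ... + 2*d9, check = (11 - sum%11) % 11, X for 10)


Weighted sum: 207
207 mod 11 = 9

Check digit: 2


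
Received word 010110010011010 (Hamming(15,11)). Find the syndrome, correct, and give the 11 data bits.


Syndrome = 2: error at position 2

Data: 01000011010 (corrected bit 2)


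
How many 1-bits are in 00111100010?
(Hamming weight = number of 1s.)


Counting 1s in 00111100010

5


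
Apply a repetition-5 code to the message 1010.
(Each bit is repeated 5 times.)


Each bit -> 5 copies

11111000001111100000


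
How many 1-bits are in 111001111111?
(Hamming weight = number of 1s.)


Counting 1s in 111001111111

10


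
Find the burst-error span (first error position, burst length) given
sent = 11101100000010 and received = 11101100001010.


XOR: 00000000001000

Burst at position 10, length 1


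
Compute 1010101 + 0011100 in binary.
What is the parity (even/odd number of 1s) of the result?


1010101 = 85
0011100 = 28
Sum = 113 = 1110001
1s count = 4

even parity (4 ones in 1110001)


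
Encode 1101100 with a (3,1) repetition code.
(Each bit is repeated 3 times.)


Each bit -> 3 copies

111111000111111000000


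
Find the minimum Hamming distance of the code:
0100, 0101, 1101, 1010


Comparing all pairs, minimum distance: 1
Can detect 0 errors, correct 0 errors

1


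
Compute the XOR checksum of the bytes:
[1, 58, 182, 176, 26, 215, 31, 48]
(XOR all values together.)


XOR chain: 1 ^ 58 ^ 182 ^ 176 ^ 26 ^ 215 ^ 31 ^ 48 = 223

223


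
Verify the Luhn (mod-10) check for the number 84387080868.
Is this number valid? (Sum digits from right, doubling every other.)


Luhn sum = 60
60 mod 10 = 0

Valid (Luhn sum mod 10 = 0)


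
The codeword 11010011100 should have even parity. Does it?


Number of 1s: 6

Yes, parity is correct (6 ones)


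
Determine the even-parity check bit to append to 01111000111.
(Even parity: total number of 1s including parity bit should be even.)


Number of 1s in data: 7
Parity bit: 1

1


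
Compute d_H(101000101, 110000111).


XOR: 011000010
Count of 1s: 3

3


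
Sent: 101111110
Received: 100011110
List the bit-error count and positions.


XOR: 001100000

2 error(s) at position(s): 2, 3


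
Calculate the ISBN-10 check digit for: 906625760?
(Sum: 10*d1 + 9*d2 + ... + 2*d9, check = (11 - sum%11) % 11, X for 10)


Weighted sum: 263
263 mod 11 = 10

Check digit: 1


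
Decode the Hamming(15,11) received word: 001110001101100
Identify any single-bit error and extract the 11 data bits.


Syndrome = 0: no error detected

Data: 11001101100 (no errors)


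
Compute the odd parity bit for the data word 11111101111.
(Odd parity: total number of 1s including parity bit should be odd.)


Number of 1s in data: 10
Parity bit: 1

1


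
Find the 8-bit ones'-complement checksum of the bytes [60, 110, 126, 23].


Sum = 319 mod 256 = 63
Complement = 192

192


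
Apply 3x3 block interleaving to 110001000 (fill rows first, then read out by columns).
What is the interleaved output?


Matrix:
  110
  001
  000
Read columns: 100100010

100100010


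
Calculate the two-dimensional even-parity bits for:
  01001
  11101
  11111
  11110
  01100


Row parities: 00100
Column parities: 11001

Row P: 00100, Col P: 11001, Corner: 1


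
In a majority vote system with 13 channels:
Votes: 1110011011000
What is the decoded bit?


Ones: 7 out of 13
Threshold: 7

1 (7/13 voted 1)


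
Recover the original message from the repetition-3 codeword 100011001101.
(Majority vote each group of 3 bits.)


Groups: 100, 011, 001, 101
Majority votes: 0101

0101


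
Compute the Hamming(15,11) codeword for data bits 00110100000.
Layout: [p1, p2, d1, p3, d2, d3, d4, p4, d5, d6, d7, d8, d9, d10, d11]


Parity bits: p1=1, p2=1, p3=0, p4=1

110001110100000


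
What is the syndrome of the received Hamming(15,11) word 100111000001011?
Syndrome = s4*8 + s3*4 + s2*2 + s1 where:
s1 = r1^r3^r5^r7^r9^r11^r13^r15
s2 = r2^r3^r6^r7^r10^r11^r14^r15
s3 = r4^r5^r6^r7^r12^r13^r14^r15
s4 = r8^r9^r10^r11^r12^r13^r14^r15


s1=1, s2=1, s3=0, s4=1

Syndrome = 11 (error at position 11)


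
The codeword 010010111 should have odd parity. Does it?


Number of 1s: 5

Yes, parity is correct (5 ones)


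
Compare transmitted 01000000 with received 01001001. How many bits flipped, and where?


XOR: 00001001

2 error(s) at position(s): 4, 7


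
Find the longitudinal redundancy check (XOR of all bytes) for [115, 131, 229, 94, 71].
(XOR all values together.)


XOR chain: 115 ^ 131 ^ 229 ^ 94 ^ 71 = 12

12


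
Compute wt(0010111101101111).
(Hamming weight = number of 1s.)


Counting 1s in 0010111101101111

11


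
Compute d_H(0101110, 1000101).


XOR: 1101011
Count of 1s: 5

5


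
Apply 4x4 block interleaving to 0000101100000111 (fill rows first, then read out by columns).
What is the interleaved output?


Matrix:
  0000
  1011
  0000
  0111
Read columns: 0100000101010101

0100000101010101


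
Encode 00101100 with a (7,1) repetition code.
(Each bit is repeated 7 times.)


Each bit -> 7 copies

00000000000000111111100000001111111111111100000000000000


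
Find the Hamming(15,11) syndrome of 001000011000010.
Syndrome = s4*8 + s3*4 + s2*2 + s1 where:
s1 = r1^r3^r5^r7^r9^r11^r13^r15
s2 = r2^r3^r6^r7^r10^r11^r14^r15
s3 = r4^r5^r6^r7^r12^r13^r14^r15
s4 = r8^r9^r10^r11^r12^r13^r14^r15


s1=0, s2=0, s3=1, s4=1

Syndrome = 12 (error at position 12)


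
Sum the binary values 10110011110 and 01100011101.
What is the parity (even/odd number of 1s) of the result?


10110011110 = 1438
01100011101 = 797
Sum = 2235 = 100010111011
1s count = 7

odd parity (7 ones in 100010111011)


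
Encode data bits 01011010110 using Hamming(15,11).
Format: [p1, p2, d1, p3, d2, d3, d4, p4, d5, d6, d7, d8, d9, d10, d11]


Parity bits: p1=1, p2=1, p3=0, p4=0

110010101010110


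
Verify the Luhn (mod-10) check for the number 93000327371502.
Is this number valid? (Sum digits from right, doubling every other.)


Luhn sum = 48
48 mod 10 = 8

Invalid (Luhn sum mod 10 = 8)


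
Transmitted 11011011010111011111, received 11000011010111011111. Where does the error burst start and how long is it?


XOR: 00011000000000000000

Burst at position 3, length 2


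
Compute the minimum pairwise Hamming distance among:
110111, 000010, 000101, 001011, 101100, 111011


Comparing all pairs, minimum distance: 2
Can detect 1 errors, correct 0 errors

2


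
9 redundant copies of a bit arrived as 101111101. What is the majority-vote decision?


Ones: 7 out of 9
Threshold: 5

1 (7/9 voted 1)


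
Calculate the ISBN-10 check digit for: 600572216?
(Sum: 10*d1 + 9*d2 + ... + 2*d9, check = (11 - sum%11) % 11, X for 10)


Weighted sum: 170
170 mod 11 = 5

Check digit: 6


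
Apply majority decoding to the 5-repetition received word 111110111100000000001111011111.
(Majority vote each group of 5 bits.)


Groups: 11111, 01111, 00000, 00000, 11110, 11111
Majority votes: 110011

110011


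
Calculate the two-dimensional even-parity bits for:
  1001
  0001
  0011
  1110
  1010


Row parities: 01010
Column parities: 1111

Row P: 01010, Col P: 1111, Corner: 0


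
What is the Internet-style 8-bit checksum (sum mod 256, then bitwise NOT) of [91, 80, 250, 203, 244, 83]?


Sum = 951 mod 256 = 183
Complement = 72

72


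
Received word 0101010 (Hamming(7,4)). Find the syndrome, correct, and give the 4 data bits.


Syndrome = 0: no error detected

Data: 0010 (no errors)


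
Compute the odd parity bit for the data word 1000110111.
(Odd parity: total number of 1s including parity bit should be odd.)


Number of 1s in data: 6
Parity bit: 1

1


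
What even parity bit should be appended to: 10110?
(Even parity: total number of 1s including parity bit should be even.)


Number of 1s in data: 3
Parity bit: 1

1


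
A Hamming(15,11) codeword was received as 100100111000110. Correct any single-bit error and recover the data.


Syndrome = 0: no error detected

Data: 00011000110 (no errors)


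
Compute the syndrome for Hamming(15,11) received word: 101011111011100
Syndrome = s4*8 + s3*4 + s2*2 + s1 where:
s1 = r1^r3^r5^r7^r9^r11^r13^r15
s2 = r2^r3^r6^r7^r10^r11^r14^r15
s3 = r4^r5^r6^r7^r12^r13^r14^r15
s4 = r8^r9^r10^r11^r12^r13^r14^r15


s1=1, s2=0, s3=1, s4=1

Syndrome = 13 (error at position 13)


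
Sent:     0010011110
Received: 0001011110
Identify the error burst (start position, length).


XOR: 0011000000

Burst at position 2, length 2


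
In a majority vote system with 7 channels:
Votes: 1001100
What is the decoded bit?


Ones: 3 out of 7
Threshold: 4

0 (3/7 voted 1)


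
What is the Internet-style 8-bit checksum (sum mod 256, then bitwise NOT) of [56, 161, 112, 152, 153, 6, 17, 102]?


Sum = 759 mod 256 = 247
Complement = 8

8


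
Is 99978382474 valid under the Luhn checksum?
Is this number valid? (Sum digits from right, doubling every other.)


Luhn sum = 71
71 mod 10 = 1

Invalid (Luhn sum mod 10 = 1)


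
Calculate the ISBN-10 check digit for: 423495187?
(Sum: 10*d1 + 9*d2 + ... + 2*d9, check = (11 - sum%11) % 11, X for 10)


Weighted sum: 231
231 mod 11 = 0

Check digit: 0


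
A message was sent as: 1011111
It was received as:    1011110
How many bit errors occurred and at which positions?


XOR: 0000001

1 error(s) at position(s): 6


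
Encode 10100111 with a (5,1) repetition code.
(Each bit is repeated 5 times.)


Each bit -> 5 copies

1111100000111110000000000111111111111111


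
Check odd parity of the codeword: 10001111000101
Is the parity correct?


Number of 1s: 7

Yes, parity is correct (7 ones)


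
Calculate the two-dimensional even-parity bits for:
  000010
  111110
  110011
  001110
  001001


Row parities: 11010
Column parities: 001000

Row P: 11010, Col P: 001000, Corner: 1


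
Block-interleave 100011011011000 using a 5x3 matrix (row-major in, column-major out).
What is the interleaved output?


Matrix:
  100
  011
  011
  011
  000
Read columns: 100000111001110

100000111001110


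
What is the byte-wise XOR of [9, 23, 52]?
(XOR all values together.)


XOR chain: 9 ^ 23 ^ 52 = 42

42


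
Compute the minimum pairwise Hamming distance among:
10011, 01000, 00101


Comparing all pairs, minimum distance: 3
Can detect 2 errors, correct 1 errors

3


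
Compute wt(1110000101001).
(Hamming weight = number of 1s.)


Counting 1s in 1110000101001

6


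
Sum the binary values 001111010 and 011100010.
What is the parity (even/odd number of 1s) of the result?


001111010 = 122
011100010 = 226
Sum = 348 = 101011100
1s count = 5

odd parity (5 ones in 101011100)


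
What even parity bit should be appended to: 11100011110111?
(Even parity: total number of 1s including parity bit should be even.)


Number of 1s in data: 10
Parity bit: 0

0


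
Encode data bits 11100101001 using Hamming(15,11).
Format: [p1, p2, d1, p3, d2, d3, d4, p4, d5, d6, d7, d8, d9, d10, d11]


Parity bits: p1=1, p2=0, p3=0, p4=1

101011010101001


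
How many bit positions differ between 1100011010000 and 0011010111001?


XOR: 1111001101001
Count of 1s: 8

8


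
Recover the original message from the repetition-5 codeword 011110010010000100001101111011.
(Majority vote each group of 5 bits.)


Groups: 01111, 00100, 10000, 10000, 11011, 11011
Majority votes: 100011

100011


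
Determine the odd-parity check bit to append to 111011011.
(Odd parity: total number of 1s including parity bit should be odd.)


Number of 1s in data: 7
Parity bit: 0

0


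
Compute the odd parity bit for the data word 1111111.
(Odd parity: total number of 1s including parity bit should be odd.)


Number of 1s in data: 7
Parity bit: 0

0


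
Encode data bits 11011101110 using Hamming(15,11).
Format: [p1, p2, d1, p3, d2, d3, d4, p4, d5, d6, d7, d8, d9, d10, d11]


Parity bits: p1=1, p2=0, p3=1, p4=1

101110111101110


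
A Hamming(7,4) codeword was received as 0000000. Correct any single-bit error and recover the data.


Syndrome = 0: no error detected

Data: 0000 (no errors)


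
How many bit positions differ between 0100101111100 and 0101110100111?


XOR: 0001011011011
Count of 1s: 7

7


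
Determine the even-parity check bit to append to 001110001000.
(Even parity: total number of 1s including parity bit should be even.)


Number of 1s in data: 4
Parity bit: 0

0


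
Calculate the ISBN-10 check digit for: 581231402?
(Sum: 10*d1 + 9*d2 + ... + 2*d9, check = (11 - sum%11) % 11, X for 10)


Weighted sum: 187
187 mod 11 = 0

Check digit: 0


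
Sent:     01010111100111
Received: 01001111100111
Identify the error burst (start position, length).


XOR: 00011000000000

Burst at position 3, length 2


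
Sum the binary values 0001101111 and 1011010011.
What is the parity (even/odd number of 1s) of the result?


0001101111 = 111
1011010011 = 723
Sum = 834 = 1101000010
1s count = 4

even parity (4 ones in 1101000010)


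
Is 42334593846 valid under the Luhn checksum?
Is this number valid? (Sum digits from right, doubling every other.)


Luhn sum = 59
59 mod 10 = 9

Invalid (Luhn sum mod 10 = 9)


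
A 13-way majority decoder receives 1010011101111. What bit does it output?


Ones: 9 out of 13
Threshold: 7

1 (9/13 voted 1)


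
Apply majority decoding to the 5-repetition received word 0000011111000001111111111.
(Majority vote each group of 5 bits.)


Groups: 00000, 11111, 00000, 11111, 11111
Majority votes: 01011

01011


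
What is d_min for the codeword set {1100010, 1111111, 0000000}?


Comparing all pairs, minimum distance: 3
Can detect 2 errors, correct 1 errors

3


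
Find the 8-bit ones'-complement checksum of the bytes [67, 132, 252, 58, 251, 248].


Sum = 1008 mod 256 = 240
Complement = 15

15


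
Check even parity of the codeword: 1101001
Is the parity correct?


Number of 1s: 4

Yes, parity is correct (4 ones)


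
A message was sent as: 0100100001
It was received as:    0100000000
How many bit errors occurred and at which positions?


XOR: 0000100001

2 error(s) at position(s): 4, 9


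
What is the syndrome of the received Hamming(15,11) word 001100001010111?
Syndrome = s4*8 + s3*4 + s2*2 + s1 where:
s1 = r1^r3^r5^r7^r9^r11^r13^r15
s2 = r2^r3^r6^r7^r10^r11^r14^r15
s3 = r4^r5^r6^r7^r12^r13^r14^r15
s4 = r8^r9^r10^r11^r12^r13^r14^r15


s1=1, s2=0, s3=0, s4=1

Syndrome = 9 (error at position 9)


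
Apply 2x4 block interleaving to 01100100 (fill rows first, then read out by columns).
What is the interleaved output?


Matrix:
  0110
  0100
Read columns: 00111000

00111000


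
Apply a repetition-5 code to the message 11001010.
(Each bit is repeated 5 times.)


Each bit -> 5 copies

1111111111000000000011111000001111100000


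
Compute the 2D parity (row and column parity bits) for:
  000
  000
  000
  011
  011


Row parities: 00000
Column parities: 000

Row P: 00000, Col P: 000, Corner: 0


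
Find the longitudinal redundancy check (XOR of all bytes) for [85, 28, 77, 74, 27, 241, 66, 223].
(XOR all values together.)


XOR chain: 85 ^ 28 ^ 77 ^ 74 ^ 27 ^ 241 ^ 66 ^ 223 = 57

57


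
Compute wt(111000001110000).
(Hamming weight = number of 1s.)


Counting 1s in 111000001110000

6


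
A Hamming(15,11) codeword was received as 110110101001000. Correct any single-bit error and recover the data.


Syndrome = 0: no error detected

Data: 01011001000 (no errors)


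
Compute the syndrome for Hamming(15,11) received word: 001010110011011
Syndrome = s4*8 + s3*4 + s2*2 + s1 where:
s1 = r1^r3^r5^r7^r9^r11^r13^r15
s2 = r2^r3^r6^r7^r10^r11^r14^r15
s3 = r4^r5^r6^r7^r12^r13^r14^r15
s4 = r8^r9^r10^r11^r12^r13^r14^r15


s1=1, s2=1, s3=1, s4=1

Syndrome = 15 (error at position 15)


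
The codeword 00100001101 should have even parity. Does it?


Number of 1s: 4

Yes, parity is correct (4 ones)


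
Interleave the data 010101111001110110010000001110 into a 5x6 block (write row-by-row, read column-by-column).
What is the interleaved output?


Matrix:
  010101
  111001
  110110
  010000
  001110
Read columns: 011001111001001101010010111000

011001111001001101010010111000


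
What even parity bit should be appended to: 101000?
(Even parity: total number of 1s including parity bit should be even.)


Number of 1s in data: 2
Parity bit: 0

0


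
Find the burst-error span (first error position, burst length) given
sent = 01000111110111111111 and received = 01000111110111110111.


XOR: 00000000000000001000

Burst at position 16, length 1


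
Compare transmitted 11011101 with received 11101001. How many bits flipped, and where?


XOR: 00110100

3 error(s) at position(s): 2, 3, 5


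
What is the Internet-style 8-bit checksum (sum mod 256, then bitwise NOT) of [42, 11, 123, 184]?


Sum = 360 mod 256 = 104
Complement = 151

151


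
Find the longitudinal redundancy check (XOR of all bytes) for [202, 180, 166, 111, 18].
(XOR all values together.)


XOR chain: 202 ^ 180 ^ 166 ^ 111 ^ 18 = 165

165


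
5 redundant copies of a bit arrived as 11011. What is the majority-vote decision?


Ones: 4 out of 5
Threshold: 3

1 (4/5 voted 1)


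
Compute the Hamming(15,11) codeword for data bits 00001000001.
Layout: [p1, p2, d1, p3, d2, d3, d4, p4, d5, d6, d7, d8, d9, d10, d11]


Parity bits: p1=0, p2=1, p3=1, p4=0

010100001000001


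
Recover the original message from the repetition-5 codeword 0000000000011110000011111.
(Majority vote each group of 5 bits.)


Groups: 00000, 00000, 01111, 00000, 11111
Majority votes: 00101

00101


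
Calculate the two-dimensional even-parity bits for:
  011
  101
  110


Row parities: 000
Column parities: 000

Row P: 000, Col P: 000, Corner: 0


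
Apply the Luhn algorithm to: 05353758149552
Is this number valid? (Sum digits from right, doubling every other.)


Luhn sum = 61
61 mod 10 = 1

Invalid (Luhn sum mod 10 = 1)


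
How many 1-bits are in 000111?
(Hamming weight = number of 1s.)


Counting 1s in 000111

3


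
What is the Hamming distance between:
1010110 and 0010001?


XOR: 1000111
Count of 1s: 4

4


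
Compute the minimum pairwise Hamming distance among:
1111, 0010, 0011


Comparing all pairs, minimum distance: 1
Can detect 0 errors, correct 0 errors

1


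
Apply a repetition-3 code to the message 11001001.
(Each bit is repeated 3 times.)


Each bit -> 3 copies

111111000000111000000111


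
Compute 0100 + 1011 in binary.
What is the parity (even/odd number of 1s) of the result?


0100 = 4
1011 = 11
Sum = 15 = 1111
1s count = 4

even parity (4 ones in 1111)


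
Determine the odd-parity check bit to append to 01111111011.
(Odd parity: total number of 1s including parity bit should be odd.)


Number of 1s in data: 9
Parity bit: 0

0


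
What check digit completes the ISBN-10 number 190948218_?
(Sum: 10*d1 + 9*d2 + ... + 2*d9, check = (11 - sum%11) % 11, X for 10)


Weighted sum: 245
245 mod 11 = 3

Check digit: 8


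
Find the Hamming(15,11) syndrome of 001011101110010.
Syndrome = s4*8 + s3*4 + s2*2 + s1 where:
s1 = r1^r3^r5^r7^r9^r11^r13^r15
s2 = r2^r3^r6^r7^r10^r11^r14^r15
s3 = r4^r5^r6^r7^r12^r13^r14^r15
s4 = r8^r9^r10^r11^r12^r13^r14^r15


s1=1, s2=0, s3=0, s4=0

Syndrome = 1 (error at position 1)


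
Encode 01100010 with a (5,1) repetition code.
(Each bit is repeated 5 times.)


Each bit -> 5 copies

0000011111111110000000000000001111100000


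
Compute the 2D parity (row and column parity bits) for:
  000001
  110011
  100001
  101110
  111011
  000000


Row parities: 100010
Column parities: 000110

Row P: 100010, Col P: 000110, Corner: 0


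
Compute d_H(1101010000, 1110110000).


XOR: 0011100000
Count of 1s: 3

3


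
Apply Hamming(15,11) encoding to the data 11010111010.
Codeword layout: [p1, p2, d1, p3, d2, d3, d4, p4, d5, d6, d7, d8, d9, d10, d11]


Parity bits: p1=0, p2=1, p3=0, p4=0

011010100111010


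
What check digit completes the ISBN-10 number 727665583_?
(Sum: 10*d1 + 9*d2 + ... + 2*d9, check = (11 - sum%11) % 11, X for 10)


Weighted sum: 297
297 mod 11 = 0

Check digit: 0


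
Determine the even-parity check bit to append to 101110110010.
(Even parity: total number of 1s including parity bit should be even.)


Number of 1s in data: 7
Parity bit: 1

1


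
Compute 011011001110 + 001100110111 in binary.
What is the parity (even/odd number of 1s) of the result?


011011001110 = 1742
001100110111 = 823
Sum = 2565 = 101000000101
1s count = 4

even parity (4 ones in 101000000101)
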